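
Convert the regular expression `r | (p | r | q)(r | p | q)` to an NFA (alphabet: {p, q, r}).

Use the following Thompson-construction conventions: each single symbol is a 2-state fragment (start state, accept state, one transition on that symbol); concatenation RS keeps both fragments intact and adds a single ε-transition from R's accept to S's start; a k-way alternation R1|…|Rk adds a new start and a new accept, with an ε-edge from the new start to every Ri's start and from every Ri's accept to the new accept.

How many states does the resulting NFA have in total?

20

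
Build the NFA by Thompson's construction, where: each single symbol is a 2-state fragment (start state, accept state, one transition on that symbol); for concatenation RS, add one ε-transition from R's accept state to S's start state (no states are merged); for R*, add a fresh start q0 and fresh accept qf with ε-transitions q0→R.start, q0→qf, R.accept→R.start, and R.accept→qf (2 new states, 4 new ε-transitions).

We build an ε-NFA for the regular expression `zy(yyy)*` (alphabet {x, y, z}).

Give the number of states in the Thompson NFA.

Recursing over subexpressions:
Each of the 5 symbol leaves contributes a 2-state fragment.
  yyy : 6 states
  (yyy)* : 8 states
  zy(yyy)* : 12 states

12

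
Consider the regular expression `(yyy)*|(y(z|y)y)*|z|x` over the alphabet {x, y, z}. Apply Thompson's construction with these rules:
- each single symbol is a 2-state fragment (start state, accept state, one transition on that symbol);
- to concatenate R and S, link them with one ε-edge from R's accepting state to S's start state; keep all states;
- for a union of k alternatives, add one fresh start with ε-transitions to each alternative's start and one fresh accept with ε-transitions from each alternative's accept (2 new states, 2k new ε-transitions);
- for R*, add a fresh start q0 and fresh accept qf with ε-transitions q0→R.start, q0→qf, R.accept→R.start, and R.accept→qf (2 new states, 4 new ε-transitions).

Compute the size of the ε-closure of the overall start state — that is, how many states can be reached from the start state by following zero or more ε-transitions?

10

Compute the ε-closure size of each fragment's start state recursively; a symbol fragment's start has no outgoing ε-edge, so its closure is just itself (size 1).
  yyy — same as the first factor's closure: |ε-closure| = 1
  (yyy)* — |ε-closure| = 1 (new start) + 1 (body) + 1 (new accept) = 3
  z|y — |ε-closure| = 1 + 1 + 1 = 3 (the new accept is not ε-reachable since no branch accepts ε)
  y(z|y)y — same as the first factor's closure: |ε-closure| = 1
  (y(z|y)y)* — |ε-closure| = 1 (new start) + 1 (body) + 1 (new accept) = 3
  (yyy)*|(y(z|y)y)*|z|x — new start ε-reaches every alternative's start; at least one alternative accepts ε, so the union's new accept is reached too: |ε-closure| = 1 + 3 + 3 + 1 + 1 + 1 = 10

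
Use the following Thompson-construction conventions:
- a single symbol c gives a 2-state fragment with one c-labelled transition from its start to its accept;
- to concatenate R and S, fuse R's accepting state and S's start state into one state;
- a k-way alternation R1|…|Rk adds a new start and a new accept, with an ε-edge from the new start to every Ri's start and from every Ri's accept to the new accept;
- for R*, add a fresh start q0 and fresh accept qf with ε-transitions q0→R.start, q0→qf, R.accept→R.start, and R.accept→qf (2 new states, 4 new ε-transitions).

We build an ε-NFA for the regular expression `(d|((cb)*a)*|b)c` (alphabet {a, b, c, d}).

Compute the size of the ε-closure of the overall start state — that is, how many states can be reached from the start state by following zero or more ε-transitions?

9

Work bottom-up. For each fragment F, track |ε-closure(F.start)| and whether F's accept lies in that closure (i.e. whether F accepts ε). A single-symbol fragment has closure size 1 and does not accept ε.
  cb — C equals the left operand's closure size = 1 (its accept is not ε-reachable, so the closure stops there)
  (cb)* — the star's fresh start ε-reaches both the body's start and the fresh accept: C = 2 + 1 = 3
  (cb)*a — C = 3 + (1−1) = 3 (closure spills across the concat boundary because the left factor accepts ε)
  ((cb)*a)* — new start has ε-edges to the inner start and to the new accept, so C = 2 + 3 = 5
  d|((cb)*a)*|b — C = 1 (new start) + (1 + 5 + 1) + 1 (new accept, since some branch ε-reaches its own accept) = 9
  (d|((cb)*a)*|b)c — the left operand accepts ε, so the closure extends into the next operand (the shared merged state is already counted); C = 9 + (1−1) = 9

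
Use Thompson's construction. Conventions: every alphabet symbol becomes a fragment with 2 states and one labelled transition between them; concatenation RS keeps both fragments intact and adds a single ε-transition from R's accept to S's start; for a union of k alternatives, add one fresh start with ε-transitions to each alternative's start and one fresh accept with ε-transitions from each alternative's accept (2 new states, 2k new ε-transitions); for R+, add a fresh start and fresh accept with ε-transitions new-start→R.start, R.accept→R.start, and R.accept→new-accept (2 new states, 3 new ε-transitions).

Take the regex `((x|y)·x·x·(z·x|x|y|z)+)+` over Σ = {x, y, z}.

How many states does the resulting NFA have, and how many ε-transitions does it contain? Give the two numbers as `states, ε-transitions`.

By structural recursion:
Each of the 9 symbol leaves contributes 2 states and 0 ε-transitions.
  x|y : 6 states, 4 ε-transitions
  z·x : 4 states, 1 ε-transition
  z·x|x|y|z : 12 states, 9 ε-transitions
  (z·x|x|y|z)+ : 14 states, 12 ε-transitions
  (x|y)·x·x·(z·x|x|y|z)+ : 24 states, 19 ε-transitions
  ((x|y)·x·x·(z·x|x|y|z)+)+ : 26 states, 22 ε-transitions

26, 22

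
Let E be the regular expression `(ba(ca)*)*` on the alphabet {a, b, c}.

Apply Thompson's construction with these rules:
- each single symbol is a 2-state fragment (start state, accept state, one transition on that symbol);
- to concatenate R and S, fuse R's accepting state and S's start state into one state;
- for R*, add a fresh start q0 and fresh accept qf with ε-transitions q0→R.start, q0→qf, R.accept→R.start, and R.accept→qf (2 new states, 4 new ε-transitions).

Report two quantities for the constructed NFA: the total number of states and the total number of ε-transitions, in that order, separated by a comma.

9, 8

Recursing over subexpressions:
Each of the 4 symbol leaves contributes 2 states and 0 ε-transitions.
  ca — 3 states, 0 ε-transitions
  (ca)* — 5 states, 4 ε-transitions
  ba(ca)* — 7 states, 4 ε-transitions
  (ba(ca)*)* — 9 states, 8 ε-transitions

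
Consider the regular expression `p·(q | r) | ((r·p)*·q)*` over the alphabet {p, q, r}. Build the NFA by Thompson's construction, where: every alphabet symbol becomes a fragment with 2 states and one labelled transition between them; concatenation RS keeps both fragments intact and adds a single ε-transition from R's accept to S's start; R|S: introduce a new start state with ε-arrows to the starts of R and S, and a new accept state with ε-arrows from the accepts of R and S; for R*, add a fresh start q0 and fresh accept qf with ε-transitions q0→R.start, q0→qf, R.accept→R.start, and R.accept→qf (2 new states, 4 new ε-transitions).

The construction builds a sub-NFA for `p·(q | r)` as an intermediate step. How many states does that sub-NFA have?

Fragment for `p·(q | r)`:
Each of the 3 symbol leaves contributes a 2-state fragment.
  q | r → 6 states
  p·(q | r) → 8 states

8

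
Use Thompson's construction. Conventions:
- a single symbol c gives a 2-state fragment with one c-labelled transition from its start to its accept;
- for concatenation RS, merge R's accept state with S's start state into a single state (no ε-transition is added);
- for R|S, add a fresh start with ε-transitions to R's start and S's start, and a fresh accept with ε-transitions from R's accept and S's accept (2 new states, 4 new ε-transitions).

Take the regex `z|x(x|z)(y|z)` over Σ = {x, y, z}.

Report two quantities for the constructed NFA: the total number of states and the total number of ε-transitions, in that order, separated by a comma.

Per subexpression:
Each of the 6 symbol leaves contributes 2 states and 0 ε-transitions.
  x|z = 6 states, 4 ε-transitions
  y|z = 6 states, 4 ε-transitions
  x(x|z)(y|z) = 12 states, 8 ε-transitions
  z|x(x|z)(y|z) = 16 states, 12 ε-transitions

16, 12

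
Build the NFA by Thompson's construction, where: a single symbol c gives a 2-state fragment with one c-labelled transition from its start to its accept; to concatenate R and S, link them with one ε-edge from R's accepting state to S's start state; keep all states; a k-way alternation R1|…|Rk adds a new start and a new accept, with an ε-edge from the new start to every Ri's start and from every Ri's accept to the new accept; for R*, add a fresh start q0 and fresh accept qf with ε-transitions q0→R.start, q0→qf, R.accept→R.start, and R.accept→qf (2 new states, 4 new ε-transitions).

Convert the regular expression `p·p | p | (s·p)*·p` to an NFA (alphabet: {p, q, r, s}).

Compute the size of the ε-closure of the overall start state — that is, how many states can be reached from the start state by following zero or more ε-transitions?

Work bottom-up. For each fragment F, track |ε-closure(F.start)| and whether F's accept lies in that closure (i.e. whether F accepts ε). A single-symbol fragment has closure size 1 and does not accept ε.
  p·p → C equals the left operand's closure size = 1 (its accept is not ε-reachable, so the closure stops there)
  s·p → same as the first factor's closure: C = 1
  (s·p)* → C = 1 (new start) + 1 (body) + 1 (new accept) = 3
  (s·p)*·p → C = 3 + 1 = 4 (closure spills across the concat boundary because the left factor accepts ε)
  p·p | p | (s·p)*·p → new start ε-reaches every alternative's start; none of them accept ε, so the new accept is not reached: C = 1 + 1 + 1 + 4 = 7

7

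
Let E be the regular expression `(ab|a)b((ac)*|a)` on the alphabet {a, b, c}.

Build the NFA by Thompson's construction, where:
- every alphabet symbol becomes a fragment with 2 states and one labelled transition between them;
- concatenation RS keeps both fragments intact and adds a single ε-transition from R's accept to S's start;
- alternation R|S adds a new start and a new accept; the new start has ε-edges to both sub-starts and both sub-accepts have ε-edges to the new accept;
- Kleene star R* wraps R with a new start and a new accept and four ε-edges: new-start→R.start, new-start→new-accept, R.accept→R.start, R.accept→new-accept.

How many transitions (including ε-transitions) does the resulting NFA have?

23

Building bottom-up:
Each of the 7 symbol leaves contributes 1 transition (1 symbol, 0 ε).
  ab → 3 transitions (2 symbol, 1 ε)
  ab|a → 8 transitions (3 symbol, 5 ε)
  ac → 3 transitions (2 symbol, 1 ε)
  (ac)* → 7 transitions (2 symbol, 5 ε)
  (ac)*|a → 12 transitions (3 symbol, 9 ε)
  (ab|a)b((ac)*|a) → 23 transitions (7 symbol, 16 ε)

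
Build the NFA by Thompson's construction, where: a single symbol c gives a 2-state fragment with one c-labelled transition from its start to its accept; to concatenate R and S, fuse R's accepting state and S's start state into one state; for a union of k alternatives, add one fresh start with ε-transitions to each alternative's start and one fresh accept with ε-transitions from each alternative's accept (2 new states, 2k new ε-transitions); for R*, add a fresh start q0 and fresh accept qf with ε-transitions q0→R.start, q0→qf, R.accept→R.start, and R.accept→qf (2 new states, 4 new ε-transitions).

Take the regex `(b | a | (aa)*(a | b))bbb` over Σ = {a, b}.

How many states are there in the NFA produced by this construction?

By structural recursion:
Each of the 9 symbol leaves contributes a 2-state fragment.
  aa : 3 states
  (aa)* : 5 states
  a | b : 6 states
  (aa)*(a | b) : 10 states
  b | a | (aa)*(a | b) : 16 states
  (b | a | (aa)*(a | b))bbb : 19 states

19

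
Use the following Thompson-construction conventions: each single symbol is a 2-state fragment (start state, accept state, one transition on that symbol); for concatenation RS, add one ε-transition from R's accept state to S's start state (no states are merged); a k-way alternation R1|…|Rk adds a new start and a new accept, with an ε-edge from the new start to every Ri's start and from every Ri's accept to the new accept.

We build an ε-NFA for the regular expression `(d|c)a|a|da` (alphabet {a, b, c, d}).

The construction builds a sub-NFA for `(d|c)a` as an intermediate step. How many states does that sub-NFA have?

Fragment for `(d|c)a`:
Each of the 3 symbol leaves contributes a 2-state fragment.
  d|c → 6 states
  (d|c)a → 8 states

8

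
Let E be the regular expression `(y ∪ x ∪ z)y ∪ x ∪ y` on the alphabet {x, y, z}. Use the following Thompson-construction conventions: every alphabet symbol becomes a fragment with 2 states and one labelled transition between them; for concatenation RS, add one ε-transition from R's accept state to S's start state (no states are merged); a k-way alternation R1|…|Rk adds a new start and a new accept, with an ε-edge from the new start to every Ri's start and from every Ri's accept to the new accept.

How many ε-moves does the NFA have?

13

By structural recursion:
Each of the 6 symbol leaves contributes 0 ε-transitions.
  y ∪ x ∪ z = 6 ε-transitions
  (y ∪ x ∪ z)y = 7 ε-transitions
  (y ∪ x ∪ z)y ∪ x ∪ y = 13 ε-transitions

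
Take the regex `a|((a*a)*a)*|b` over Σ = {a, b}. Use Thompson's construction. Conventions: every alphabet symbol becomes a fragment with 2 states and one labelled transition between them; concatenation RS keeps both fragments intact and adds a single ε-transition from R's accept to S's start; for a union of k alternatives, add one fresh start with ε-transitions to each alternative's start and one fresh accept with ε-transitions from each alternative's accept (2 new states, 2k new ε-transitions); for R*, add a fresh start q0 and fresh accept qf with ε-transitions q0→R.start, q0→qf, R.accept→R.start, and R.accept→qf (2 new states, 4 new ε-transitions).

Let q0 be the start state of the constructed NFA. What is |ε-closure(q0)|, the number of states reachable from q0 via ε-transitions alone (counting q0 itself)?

13

Work bottom-up. For each fragment F, track |ε-closure(F.start)| and whether F's accept lies in that closure (i.e. whether F accepts ε). A single-symbol fragment has closure size 1 and does not accept ε.
  a* : the star's fresh start ε-reaches both the body's start and the fresh accept: |ε-closure| = 2 + 1 = 3
  a*a : |ε-closure| = 3 + 1 = 4 (closure spills across the concat boundary because the left factor accepts ε)
  (a*a)* : |ε-closure| = 1 (new start) + 4 (body) + 1 (new accept) = 6
  (a*a)*a : |ε-closure| = 6 + 1 = 7 (closure spills across the concat boundary because the left factor accepts ε)
  ((a*a)*a)* : the star's fresh start ε-reaches both the body's start and the fresh accept: |ε-closure| = 2 + 7 = 9
  a|((a*a)*a)*|b : |ε-closure| = 1 (new start) + (1 + 9 + 1) + 1 (new accept, since some branch ε-reaches its own accept) = 13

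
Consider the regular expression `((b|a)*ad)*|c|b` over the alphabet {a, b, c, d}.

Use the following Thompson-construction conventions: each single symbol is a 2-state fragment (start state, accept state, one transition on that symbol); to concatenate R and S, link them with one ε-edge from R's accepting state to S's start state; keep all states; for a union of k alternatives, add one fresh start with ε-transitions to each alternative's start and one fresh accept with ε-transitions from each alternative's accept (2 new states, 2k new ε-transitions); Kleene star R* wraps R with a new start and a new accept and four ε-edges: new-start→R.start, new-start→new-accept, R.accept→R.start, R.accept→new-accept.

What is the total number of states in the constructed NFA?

Per subexpression:
Each of the 6 symbol leaves contributes a 2-state fragment.
  b|a : 6 states
  (b|a)* : 8 states
  (b|a)*ad : 12 states
  ((b|a)*ad)* : 14 states
  ((b|a)*ad)*|c|b : 20 states

20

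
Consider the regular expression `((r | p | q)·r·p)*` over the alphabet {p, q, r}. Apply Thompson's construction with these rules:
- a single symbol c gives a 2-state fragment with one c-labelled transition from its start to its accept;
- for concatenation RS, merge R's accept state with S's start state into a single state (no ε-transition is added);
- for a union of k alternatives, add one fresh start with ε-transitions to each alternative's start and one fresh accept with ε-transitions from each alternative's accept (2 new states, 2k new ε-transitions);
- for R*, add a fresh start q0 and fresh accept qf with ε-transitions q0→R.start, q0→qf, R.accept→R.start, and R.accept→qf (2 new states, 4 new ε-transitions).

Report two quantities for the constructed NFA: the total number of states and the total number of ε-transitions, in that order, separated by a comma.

Bottom-up over the parse tree:
Each of the 5 symbol leaves contributes 2 states and 0 ε-transitions.
  r | p | q → 8 states, 6 ε-transitions
  (r | p | q)·r·p → 10 states, 6 ε-transitions
  ((r | p | q)·r·p)* → 12 states, 10 ε-transitions

12, 10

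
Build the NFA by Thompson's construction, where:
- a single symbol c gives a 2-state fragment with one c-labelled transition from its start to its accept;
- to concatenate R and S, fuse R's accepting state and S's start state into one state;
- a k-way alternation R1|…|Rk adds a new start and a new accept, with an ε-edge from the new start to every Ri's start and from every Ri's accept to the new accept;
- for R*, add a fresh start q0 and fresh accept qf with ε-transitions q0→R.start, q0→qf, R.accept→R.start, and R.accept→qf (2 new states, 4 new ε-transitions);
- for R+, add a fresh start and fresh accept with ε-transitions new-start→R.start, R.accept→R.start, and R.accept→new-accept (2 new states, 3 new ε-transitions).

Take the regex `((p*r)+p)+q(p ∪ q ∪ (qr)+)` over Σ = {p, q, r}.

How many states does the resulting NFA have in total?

Building bottom-up:
Each of the 8 symbol leaves contributes a 2-state fragment.
  p* — 4 states
  p*r — 5 states
  (p*r)+ — 7 states
  (p*r)+p — 8 states
  ((p*r)+p)+ — 10 states
  qr — 3 states
  (qr)+ — 5 states
  p ∪ q ∪ (qr)+ — 11 states
  ((p*r)+p)+q(p ∪ q ∪ (qr)+) — 21 states

21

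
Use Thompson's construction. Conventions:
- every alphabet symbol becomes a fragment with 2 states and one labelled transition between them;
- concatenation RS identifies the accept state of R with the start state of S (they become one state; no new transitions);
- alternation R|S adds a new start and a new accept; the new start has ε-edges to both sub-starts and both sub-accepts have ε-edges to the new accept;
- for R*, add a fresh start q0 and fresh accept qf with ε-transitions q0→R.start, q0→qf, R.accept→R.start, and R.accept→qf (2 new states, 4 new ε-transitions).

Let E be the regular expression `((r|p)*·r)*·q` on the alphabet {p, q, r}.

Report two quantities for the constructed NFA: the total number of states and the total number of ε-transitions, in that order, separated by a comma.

12, 12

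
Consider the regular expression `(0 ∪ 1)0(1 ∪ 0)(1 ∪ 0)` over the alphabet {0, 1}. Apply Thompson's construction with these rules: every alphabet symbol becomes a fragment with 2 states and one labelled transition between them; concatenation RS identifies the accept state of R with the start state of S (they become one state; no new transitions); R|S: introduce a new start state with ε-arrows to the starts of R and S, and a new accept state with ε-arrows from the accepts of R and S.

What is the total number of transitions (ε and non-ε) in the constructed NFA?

19

Building bottom-up:
Each of the 7 symbol leaves contributes 1 transition (1 symbol, 0 ε).
  0 ∪ 1 → 6 transitions (2 symbol, 4 ε)
  1 ∪ 0 → 6 transitions (2 symbol, 4 ε)
  1 ∪ 0 → 6 transitions (2 symbol, 4 ε)
  (0 ∪ 1)0(1 ∪ 0)(1 ∪ 0) → 19 transitions (7 symbol, 12 ε)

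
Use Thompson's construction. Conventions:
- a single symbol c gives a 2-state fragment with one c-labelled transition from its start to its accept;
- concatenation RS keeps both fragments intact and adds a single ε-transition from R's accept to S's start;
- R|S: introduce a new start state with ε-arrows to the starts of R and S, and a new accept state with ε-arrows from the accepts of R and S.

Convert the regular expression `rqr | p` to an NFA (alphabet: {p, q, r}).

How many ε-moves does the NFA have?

6

Recursing over subexpressions:
Each of the 4 symbol leaves contributes 0 ε-transitions.
  rqr → 2 ε-transitions
  rqr | p → 6 ε-transitions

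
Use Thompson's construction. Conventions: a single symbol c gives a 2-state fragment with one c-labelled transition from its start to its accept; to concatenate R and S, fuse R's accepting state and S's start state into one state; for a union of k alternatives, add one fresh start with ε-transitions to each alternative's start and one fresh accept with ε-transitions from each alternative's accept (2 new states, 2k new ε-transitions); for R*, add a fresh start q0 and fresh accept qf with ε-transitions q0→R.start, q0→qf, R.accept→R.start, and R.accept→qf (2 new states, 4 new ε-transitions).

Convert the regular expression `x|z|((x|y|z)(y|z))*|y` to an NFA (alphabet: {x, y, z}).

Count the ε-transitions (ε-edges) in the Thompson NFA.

22

Building bottom-up:
Each of the 8 symbol leaves contributes 0 ε-transitions.
  x|y|z — 6 ε-transitions
  y|z — 4 ε-transitions
  (x|y|z)(y|z) — 10 ε-transitions
  ((x|y|z)(y|z))* — 14 ε-transitions
  x|z|((x|y|z)(y|z))*|y — 22 ε-transitions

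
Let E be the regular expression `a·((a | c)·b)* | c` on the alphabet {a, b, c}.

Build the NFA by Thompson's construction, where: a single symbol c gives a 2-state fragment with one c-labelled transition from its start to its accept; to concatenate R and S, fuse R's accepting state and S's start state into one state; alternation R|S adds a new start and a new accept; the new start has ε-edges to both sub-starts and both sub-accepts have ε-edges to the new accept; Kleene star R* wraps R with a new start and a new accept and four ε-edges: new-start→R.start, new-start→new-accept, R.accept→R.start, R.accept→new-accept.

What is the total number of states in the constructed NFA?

14

Recursing over subexpressions:
Each of the 5 symbol leaves contributes a 2-state fragment.
  a | c — 6 states
  (a | c)·b — 7 states
  ((a | c)·b)* — 9 states
  a·((a | c)·b)* — 10 states
  a·((a | c)·b)* | c — 14 states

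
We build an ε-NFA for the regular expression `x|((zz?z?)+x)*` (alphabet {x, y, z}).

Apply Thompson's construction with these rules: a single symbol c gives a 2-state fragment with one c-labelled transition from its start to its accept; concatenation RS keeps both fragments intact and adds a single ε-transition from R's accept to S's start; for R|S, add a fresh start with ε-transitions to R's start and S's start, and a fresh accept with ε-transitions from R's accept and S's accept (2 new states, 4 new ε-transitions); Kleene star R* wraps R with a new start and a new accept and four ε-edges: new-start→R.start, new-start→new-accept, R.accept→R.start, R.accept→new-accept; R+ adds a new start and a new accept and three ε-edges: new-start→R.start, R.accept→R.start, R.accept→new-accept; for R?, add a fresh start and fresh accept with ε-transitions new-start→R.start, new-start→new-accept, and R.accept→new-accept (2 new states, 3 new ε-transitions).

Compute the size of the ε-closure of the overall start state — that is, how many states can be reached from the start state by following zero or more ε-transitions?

7

Work bottom-up. For each fragment F, track |ε-closure(F.start)| and whether F's accept lies in that closure (i.e. whether F accepts ε). A single-symbol fragment has closure size 1 and does not accept ε.
  z? : new start has ε-edges to the inner start and to the new accept, so |ε-closure| = 2 + 1 = 3
  z? : |ε-closure| = 1 (new start) + 1 (body) + 1 (new accept, via ε) = 3
  zz?z? : |ε-closure| equals the left operand's closure size = 1 (its accept is not ε-reachable, so the closure stops there)
  (zz?z?)+ : new start ε-reaches only the body's start; the new accept needs a symbol first: |ε-closure| = 1 + 1 = 2
  (zz?z?)+x : same as the first factor's closure: |ε-closure| = 2
  ((zz?z?)+x)* : the star's fresh start ε-reaches both the body's start and the fresh accept: |ε-closure| = 2 + 2 = 4
  x|((zz?z?)+x)* : |ε-closure| = 1 (new start) + (1 + 4) + 1 (new accept, since some branch ε-reaches its own accept) = 7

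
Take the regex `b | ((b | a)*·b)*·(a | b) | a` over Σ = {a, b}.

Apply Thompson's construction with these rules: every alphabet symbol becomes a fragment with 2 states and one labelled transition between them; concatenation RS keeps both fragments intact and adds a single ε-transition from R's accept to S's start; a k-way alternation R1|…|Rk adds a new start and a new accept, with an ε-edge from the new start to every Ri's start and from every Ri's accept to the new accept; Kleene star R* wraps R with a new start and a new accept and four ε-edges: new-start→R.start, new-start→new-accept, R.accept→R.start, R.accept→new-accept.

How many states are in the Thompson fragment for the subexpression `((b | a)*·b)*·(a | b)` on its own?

18

Fragment for `((b | a)*·b)*·(a | b)`:
Each of the 5 symbol leaves contributes a 2-state fragment.
  b | a → 6 states
  (b | a)* → 8 states
  (b | a)*·b → 10 states
  ((b | a)*·b)* → 12 states
  a | b → 6 states
  ((b | a)*·b)*·(a | b) → 18 states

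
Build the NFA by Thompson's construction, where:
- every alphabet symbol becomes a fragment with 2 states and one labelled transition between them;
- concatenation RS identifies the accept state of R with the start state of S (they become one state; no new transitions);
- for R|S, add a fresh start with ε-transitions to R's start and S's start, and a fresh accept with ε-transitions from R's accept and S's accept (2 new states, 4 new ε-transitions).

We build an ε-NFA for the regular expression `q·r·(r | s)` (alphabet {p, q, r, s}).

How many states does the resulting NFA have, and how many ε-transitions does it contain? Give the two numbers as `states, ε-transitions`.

8, 4

Per subexpression:
Each of the 4 symbol leaves contributes 2 states and 0 ε-transitions.
  r | s — 6 states, 4 ε-transitions
  q·r·(r | s) — 8 states, 4 ε-transitions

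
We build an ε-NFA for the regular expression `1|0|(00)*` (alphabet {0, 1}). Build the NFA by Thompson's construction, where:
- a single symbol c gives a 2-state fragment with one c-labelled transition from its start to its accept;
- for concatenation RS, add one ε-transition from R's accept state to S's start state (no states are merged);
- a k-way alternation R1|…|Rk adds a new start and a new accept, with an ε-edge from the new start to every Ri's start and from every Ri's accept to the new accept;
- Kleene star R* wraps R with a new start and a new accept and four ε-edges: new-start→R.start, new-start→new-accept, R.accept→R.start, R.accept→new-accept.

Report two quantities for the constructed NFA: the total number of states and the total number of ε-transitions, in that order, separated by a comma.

12, 11

Recursing over subexpressions:
Each of the 4 symbol leaves contributes 2 states and 0 ε-transitions.
  00 → 4 states, 1 ε-transition
  (00)* → 6 states, 5 ε-transitions
  1|0|(00)* → 12 states, 11 ε-transitions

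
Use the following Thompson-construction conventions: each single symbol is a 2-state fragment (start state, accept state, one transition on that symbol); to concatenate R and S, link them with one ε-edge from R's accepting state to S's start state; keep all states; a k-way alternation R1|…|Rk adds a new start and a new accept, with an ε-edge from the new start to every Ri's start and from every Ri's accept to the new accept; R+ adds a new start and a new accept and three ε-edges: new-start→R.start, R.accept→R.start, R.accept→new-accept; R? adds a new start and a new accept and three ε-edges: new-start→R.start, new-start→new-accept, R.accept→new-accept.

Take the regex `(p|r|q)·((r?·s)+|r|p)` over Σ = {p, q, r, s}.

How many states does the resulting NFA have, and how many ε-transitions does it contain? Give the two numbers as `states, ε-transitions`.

22, 20

Building bottom-up:
Each of the 7 symbol leaves contributes 2 states and 0 ε-transitions.
  p|r|q : 8 states, 6 ε-transitions
  r? : 4 states, 3 ε-transitions
  r?·s : 6 states, 4 ε-transitions
  (r?·s)+ : 8 states, 7 ε-transitions
  (r?·s)+|r|p : 14 states, 13 ε-transitions
  (p|r|q)·((r?·s)+|r|p) : 22 states, 20 ε-transitions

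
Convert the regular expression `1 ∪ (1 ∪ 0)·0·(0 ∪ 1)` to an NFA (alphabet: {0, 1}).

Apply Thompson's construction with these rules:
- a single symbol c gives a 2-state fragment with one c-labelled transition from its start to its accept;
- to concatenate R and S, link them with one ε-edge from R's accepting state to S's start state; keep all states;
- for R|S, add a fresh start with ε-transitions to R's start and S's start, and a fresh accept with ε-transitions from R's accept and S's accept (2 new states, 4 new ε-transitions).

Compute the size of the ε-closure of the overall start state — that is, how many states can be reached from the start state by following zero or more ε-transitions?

5

Let C(F) = |ε-closure(F.start)| within fragment F, and note whether F accepts ε. Symbol fragments have C = 1 and do not accept ε. Then:
  1 ∪ 0 → new start ε-reaches every alternative's start; none of them accept ε, so the new accept is not reached: |ε-closure| = 1 + 1 + 1 = 3
  0 ∪ 1 → new start ε-reaches every alternative's start; none of them accept ε, so the new accept is not reached: |ε-closure| = 1 + 1 + 1 = 3
  (1 ∪ 0)·0·(0 ∪ 1) → same as the first factor's closure: |ε-closure| = 3
  1 ∪ (1 ∪ 0)·0·(0 ∪ 1) → new start ε-reaches every alternative's start; none of them accept ε, so the new accept is not reached: |ε-closure| = 1 + 1 + 3 = 5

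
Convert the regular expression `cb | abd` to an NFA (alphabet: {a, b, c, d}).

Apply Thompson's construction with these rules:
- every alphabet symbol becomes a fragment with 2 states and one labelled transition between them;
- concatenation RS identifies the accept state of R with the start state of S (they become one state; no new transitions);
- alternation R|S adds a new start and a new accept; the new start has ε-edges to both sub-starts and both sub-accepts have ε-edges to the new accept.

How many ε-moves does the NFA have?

Building bottom-up:
Each of the 5 symbol leaves contributes 0 ε-transitions.
  cb — 0 ε-transitions
  abd — 0 ε-transitions
  cb | abd — 4 ε-transitions

4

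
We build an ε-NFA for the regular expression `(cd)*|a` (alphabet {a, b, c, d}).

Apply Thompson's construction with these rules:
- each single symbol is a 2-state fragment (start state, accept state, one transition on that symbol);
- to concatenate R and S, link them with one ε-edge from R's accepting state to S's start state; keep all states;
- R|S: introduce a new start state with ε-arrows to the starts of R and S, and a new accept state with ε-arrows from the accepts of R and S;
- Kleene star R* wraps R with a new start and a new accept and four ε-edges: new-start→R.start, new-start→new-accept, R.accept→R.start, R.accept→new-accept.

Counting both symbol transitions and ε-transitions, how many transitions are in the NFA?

Per subexpression:
Each of the 3 symbol leaves contributes 1 transition (1 symbol, 0 ε).
  cd → 3 transitions (2 symbol, 1 ε)
  (cd)* → 7 transitions (2 symbol, 5 ε)
  (cd)*|a → 12 transitions (3 symbol, 9 ε)

12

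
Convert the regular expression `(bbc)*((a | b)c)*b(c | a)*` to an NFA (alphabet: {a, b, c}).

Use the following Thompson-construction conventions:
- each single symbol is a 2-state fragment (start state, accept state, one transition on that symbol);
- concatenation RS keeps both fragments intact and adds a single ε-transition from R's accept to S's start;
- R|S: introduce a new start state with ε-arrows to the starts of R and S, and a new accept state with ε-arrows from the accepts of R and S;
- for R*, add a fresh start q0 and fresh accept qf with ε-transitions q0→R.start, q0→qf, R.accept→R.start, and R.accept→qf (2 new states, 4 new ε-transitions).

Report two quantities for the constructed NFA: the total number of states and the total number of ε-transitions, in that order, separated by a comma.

Building bottom-up:
Each of the 9 symbol leaves contributes 2 states and 0 ε-transitions.
  bbc = 6 states, 2 ε-transitions
  (bbc)* = 8 states, 6 ε-transitions
  a | b = 6 states, 4 ε-transitions
  (a | b)c = 8 states, 5 ε-transitions
  ((a | b)c)* = 10 states, 9 ε-transitions
  c | a = 6 states, 4 ε-transitions
  (c | a)* = 8 states, 8 ε-transitions
  (bbc)*((a | b)c)*b(c | a)* = 28 states, 26 ε-transitions

28, 26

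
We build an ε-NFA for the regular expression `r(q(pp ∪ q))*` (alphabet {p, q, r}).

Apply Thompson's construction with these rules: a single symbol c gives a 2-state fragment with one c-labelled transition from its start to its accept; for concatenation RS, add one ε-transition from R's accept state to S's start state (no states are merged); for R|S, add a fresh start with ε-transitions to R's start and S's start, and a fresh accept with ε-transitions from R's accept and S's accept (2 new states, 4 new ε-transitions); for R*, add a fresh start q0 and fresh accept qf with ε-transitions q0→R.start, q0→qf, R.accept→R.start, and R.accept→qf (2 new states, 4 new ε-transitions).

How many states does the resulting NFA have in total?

Building bottom-up:
Each of the 5 symbol leaves contributes a 2-state fragment.
  pp → 4 states
  pp ∪ q → 8 states
  q(pp ∪ q) → 10 states
  (q(pp ∪ q))* → 12 states
  r(q(pp ∪ q))* → 14 states

14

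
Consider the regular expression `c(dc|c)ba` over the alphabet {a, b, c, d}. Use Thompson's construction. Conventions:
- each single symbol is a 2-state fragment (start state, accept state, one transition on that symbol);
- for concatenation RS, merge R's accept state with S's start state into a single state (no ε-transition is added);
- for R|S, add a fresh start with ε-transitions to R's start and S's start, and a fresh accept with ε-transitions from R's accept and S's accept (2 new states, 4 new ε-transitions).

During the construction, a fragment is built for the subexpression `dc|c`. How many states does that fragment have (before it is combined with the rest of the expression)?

7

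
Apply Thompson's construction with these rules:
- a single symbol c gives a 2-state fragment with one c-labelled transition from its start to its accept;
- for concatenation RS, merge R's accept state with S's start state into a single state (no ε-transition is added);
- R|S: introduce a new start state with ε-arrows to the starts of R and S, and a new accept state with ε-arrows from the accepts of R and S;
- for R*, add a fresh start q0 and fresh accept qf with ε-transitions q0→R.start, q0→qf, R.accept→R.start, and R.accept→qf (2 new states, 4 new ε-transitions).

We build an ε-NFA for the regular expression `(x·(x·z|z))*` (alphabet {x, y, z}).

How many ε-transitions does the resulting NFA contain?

8

Recursing over subexpressions:
Each of the 4 symbol leaves contributes 0 ε-transitions.
  x·z → 0 ε-transitions
  x·z|z → 4 ε-transitions
  x·(x·z|z) → 4 ε-transitions
  (x·(x·z|z))* → 8 ε-transitions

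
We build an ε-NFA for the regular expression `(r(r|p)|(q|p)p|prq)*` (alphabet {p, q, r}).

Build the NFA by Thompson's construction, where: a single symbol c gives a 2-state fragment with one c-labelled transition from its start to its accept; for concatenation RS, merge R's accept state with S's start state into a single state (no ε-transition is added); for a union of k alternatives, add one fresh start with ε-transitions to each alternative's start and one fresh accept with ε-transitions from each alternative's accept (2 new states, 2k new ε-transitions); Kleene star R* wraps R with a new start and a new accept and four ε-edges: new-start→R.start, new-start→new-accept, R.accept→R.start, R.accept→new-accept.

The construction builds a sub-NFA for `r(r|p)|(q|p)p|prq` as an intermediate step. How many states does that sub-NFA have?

20

Fragment for `r(r|p)|(q|p)p|prq`:
Each of the 9 symbol leaves contributes a 2-state fragment.
  r|p = 6 states
  r(r|p) = 7 states
  q|p = 6 states
  (q|p)p = 7 states
  prq = 4 states
  r(r|p)|(q|p)p|prq = 20 states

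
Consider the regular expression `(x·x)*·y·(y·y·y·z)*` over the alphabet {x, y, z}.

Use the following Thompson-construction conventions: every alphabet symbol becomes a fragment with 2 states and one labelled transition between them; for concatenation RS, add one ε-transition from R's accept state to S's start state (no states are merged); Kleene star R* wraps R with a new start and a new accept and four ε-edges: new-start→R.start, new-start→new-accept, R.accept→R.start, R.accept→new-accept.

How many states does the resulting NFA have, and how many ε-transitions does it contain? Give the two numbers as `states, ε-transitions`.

18, 14

Per subexpression:
Each of the 7 symbol leaves contributes 2 states and 0 ε-transitions.
  x·x : 4 states, 1 ε-transition
  (x·x)* : 6 states, 5 ε-transitions
  y·y·y·z : 8 states, 3 ε-transitions
  (y·y·y·z)* : 10 states, 7 ε-transitions
  (x·x)*·y·(y·y·y·z)* : 18 states, 14 ε-transitions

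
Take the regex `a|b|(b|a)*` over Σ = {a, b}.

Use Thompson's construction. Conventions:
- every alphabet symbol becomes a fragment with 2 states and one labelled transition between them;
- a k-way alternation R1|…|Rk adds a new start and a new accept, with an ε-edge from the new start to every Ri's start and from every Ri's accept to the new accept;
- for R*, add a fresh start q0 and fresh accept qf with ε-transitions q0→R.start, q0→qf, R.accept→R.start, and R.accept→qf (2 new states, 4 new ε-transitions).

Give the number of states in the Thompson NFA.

14

By structural recursion:
Each of the 4 symbol leaves contributes a 2-state fragment.
  b|a = 6 states
  (b|a)* = 8 states
  a|b|(b|a)* = 14 states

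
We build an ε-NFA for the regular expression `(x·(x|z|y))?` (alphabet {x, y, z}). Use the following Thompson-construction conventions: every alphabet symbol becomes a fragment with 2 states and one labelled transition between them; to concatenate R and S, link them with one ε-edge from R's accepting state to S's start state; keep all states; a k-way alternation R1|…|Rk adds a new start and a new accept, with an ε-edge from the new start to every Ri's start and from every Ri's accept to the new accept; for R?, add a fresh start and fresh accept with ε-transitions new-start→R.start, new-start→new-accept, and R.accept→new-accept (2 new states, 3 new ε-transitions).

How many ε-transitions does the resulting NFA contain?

By structural recursion:
Each of the 4 symbol leaves contributes 0 ε-transitions.
  x|z|y — 6 ε-transitions
  x·(x|z|y) — 7 ε-transitions
  (x·(x|z|y))? — 10 ε-transitions

10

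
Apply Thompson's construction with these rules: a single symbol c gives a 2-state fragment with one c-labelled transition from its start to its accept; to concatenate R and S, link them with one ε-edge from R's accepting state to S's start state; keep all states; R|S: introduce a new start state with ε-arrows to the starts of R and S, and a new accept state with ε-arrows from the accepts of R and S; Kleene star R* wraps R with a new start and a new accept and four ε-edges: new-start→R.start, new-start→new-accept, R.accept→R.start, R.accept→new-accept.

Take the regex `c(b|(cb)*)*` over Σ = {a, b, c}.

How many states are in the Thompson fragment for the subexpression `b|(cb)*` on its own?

10

Fragment for `b|(cb)*`:
Each of the 3 symbol leaves contributes a 2-state fragment.
  cb : 4 states
  (cb)* : 6 states
  b|(cb)* : 10 states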